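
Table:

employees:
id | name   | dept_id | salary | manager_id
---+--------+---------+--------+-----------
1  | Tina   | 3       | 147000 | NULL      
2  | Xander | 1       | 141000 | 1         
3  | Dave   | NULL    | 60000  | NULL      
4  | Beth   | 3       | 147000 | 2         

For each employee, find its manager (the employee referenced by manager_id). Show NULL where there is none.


This is a self-join: employees is joined to a second copy of itself, matching each row's manager_id to another row's id. Use LEFT JOIN so rows with manager_id=NULL are kept.
  - employee 1 (Tina): manager_id=NULL -> NULL
  - employee 2 (Xander): manager_id=1 -> Tina
  - employee 3 (Dave): manager_id=NULL -> NULL
  - employee 4 (Beth): manager_id=2 -> Xander

SQL:
SELECT a.name AS item, b.name AS manager
FROM employees a
LEFT JOIN employees b ON a.manager_id = b.id

Result:
item   | manager
-------+--------
Tina   | NULL   
Xander | Tina   
Dave   | NULL   
Beth   | Xander 


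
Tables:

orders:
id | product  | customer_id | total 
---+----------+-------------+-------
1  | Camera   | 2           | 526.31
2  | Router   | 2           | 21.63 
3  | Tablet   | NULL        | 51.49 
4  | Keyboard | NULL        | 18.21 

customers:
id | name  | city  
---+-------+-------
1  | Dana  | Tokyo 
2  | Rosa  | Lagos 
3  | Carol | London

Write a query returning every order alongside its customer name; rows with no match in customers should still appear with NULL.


LEFT JOIN keeps every row from orders (the left table); where customer_id has no match in customers, the customer columns become NULL. Walk through each order:
  - order 1 (Camera): customer_id=2 -> matches Rosa
  - order 2 (Router): customer_id=2 -> matches Rosa
  - order 3 (Tablet): customer_id=NULL, no match -> kept with NULL
  - order 4 (Keyboard): customer_id=NULL, no match -> kept with NULL
All 4 rows appear; 2 have NULL customer.

SQL:
SELECT a.product, b.name AS customer
FROM orders a
LEFT JOIN customers b ON a.customer_id = b.id

Result:
product  | customer
---------+---------
Camera   | Rosa    
Router   | Rosa    
Tablet   | NULL    
Keyboard | NULL    


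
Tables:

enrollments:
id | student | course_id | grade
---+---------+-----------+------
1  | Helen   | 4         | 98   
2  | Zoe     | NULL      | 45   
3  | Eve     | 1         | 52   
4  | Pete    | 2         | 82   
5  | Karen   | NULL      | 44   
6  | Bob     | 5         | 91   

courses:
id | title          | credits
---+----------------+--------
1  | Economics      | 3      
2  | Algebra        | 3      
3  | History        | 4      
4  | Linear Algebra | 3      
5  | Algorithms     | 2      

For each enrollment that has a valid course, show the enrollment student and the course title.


INNER JOIN keeps only enrollments rows whose course_id matches an id in courses. Walk through each enrollment:
  - enrollment 1 (Helen): course_id=4 -> matches Linear Algebra
  - enrollment 2 (Zoe): course_id=NULL, no match -> dropped
  - enrollment 3 (Eve): course_id=1 -> matches Economics
  - enrollment 4 (Pete): course_id=2 -> matches Algebra
  - enrollment 5 (Karen): course_id=NULL, no match -> dropped
  - enrollment 6 (Bob): course_id=5 -> matches Algorithms
So 2 of 6 rows are dropped.

SQL:
SELECT a.student, b.title AS course
FROM enrollments a
INNER JOIN courses b ON a.course_id = b.id

Result:
student | course        
--------+---------------
Helen   | Linear Algebra
Eve     | Economics     
Pete    | Algebra       
Bob     | Algorithms    


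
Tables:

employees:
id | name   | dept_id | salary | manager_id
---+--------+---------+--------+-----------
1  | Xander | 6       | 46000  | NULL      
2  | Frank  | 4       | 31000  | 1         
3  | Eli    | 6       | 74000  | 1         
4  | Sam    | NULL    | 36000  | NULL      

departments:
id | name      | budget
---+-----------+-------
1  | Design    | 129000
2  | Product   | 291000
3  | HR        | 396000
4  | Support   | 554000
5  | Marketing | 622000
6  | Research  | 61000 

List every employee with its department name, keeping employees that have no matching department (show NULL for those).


LEFT JOIN keeps every row from employees (the left table); where dept_id has no match in departments, the department columns become NULL. Walk through each employee:
  - employee 1 (Xander): dept_id=6 -> matches Research
  - employee 2 (Frank): dept_id=4 -> matches Support
  - employee 3 (Eli): dept_id=6 -> matches Research
  - employee 4 (Sam): dept_id=NULL, no match -> kept with NULL
All 4 rows appear; 1 has NULL department.

SQL:
SELECT a.name, b.name AS department
FROM employees a
LEFT JOIN departments b ON a.dept_id = b.id

Result:
name   | department
-------+-----------
Xander | Research  
Frank  | Support   
Eli    | Research  
Sam    | NULL      


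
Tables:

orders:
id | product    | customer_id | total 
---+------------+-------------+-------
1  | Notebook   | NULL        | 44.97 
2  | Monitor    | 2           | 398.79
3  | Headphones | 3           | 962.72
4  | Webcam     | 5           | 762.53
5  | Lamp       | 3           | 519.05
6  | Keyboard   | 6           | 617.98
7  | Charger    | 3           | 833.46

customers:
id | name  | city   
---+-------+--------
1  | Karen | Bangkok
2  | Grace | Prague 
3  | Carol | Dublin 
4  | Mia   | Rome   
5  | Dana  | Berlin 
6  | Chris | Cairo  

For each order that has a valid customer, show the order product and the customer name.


INNER JOIN keeps only orders rows whose customer_id matches an id in customers. Walk through each order:
  - order 1 (Notebook): customer_id=NULL, no match -> dropped
  - order 2 (Monitor): customer_id=2 -> matches Grace
  - order 3 (Headphones): customer_id=3 -> matches Carol
  - order 4 (Webcam): customer_id=5 -> matches Dana
  - order 5 (Lamp): customer_id=3 -> matches Carol
  - order 6 (Keyboard): customer_id=6 -> matches Chris
  - order 7 (Charger): customer_id=3 -> matches Carol
So 1 of 7 rows is dropped.

SQL:
SELECT a.product, b.name AS customer
FROM orders a
INNER JOIN customers b ON a.customer_id = b.id

Result:
product    | customer
-----------+---------
Monitor    | Grace   
Headphones | Carol   
Webcam     | Dana    
Lamp       | Carol   
Keyboard   | Chris   
Charger    | Carol   


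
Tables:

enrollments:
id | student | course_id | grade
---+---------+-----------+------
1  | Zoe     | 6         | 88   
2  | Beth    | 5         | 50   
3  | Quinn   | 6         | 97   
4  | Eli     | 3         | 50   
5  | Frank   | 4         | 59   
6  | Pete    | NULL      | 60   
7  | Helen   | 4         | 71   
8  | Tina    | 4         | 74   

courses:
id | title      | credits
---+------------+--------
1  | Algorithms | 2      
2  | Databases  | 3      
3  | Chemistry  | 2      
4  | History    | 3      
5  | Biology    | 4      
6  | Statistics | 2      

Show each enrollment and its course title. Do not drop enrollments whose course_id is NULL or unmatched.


LEFT JOIN keeps every row from enrollments (the left table); where course_id has no match in courses, the course columns become NULL. Walk through each enrollment:
  - enrollment 1 (Zoe): course_id=6 -> matches Statistics
  - enrollment 2 (Beth): course_id=5 -> matches Biology
  - enrollment 3 (Quinn): course_id=6 -> matches Statistics
  - enrollment 4 (Eli): course_id=3 -> matches Chemistry
  - enrollment 5 (Frank): course_id=4 -> matches History
  - enrollment 6 (Pete): course_id=NULL, no match -> kept with NULL
  - enrollment 7 (Helen): course_id=4 -> matches History
  - enrollment 8 (Tina): course_id=4 -> matches History
All 8 rows appear; 1 has NULL course.

SQL:
SELECT a.student, b.title AS course
FROM enrollments a
LEFT JOIN courses b ON a.course_id = b.id

Result:
student | course    
--------+-----------
Zoe     | Statistics
Beth    | Biology   
Quinn   | Statistics
Eli     | Chemistry 
Frank   | History   
Pete    | NULL      
Helen   | History   
Tina    | History   


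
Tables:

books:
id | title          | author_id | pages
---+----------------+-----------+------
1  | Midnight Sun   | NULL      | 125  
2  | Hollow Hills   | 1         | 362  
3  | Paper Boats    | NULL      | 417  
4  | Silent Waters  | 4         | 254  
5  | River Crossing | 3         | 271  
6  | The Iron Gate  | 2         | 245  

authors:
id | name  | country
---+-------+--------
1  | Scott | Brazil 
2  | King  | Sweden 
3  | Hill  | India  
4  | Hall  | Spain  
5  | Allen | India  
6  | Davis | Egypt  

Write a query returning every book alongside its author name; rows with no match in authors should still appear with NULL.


LEFT JOIN keeps every row from books (the left table); where author_id has no match in authors, the author columns become NULL. Walk through each book:
  - book 1 (Midnight Sun): author_id=NULL, no match -> kept with NULL
  - book 2 (Hollow Hills): author_id=1 -> matches Scott
  - book 3 (Paper Boats): author_id=NULL, no match -> kept with NULL
  - book 4 (Silent Waters): author_id=4 -> matches Hall
  - book 5 (River Crossing): author_id=3 -> matches Hill
  - book 6 (The Iron Gate): author_id=2 -> matches King
All 6 rows appear; 2 have NULL author.

SQL:
SELECT a.title, b.name AS author
FROM books a
LEFT JOIN authors b ON a.author_id = b.id

Result:
title          | author
---------------+-------
Midnight Sun   | NULL  
Hollow Hills   | Scott 
Paper Boats    | NULL  
Silent Waters  | Hall  
River Crossing | Hill  
The Iron Gate  | King  


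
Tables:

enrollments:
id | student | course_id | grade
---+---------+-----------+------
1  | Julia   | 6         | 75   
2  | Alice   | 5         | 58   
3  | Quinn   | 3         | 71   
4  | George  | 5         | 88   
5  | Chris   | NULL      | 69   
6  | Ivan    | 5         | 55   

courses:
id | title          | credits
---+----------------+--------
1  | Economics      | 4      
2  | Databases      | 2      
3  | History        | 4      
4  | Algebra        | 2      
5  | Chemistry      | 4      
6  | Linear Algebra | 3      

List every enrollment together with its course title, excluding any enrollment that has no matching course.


INNER JOIN keeps only enrollments rows whose course_id matches an id in courses. Walk through each enrollment:
  - enrollment 1 (Julia): course_id=6 -> matches Linear Algebra
  - enrollment 2 (Alice): course_id=5 -> matches Chemistry
  - enrollment 3 (Quinn): course_id=3 -> matches History
  - enrollment 4 (George): course_id=5 -> matches Chemistry
  - enrollment 5 (Chris): course_id=NULL, no match -> dropped
  - enrollment 6 (Ivan): course_id=5 -> matches Chemistry
So 1 of 6 rows is dropped.

SQL:
SELECT a.student, b.title AS course
FROM enrollments a
INNER JOIN courses b ON a.course_id = b.id

Result:
student | course        
--------+---------------
Julia   | Linear Algebra
Alice   | Chemistry     
Quinn   | History       
George  | Chemistry     
Ivan    | Chemistry     


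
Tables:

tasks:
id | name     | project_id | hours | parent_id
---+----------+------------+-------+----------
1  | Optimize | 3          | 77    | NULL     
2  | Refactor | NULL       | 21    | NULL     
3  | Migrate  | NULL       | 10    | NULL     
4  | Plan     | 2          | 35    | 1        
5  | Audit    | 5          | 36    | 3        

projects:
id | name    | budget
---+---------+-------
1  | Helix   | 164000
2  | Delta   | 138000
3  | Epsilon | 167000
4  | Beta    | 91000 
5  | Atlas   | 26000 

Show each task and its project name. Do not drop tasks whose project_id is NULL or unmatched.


LEFT JOIN keeps every row from tasks (the left table); where project_id has no match in projects, the project columns become NULL. Walk through each task:
  - task 1 (Optimize): project_id=3 -> matches Epsilon
  - task 2 (Refactor): project_id=NULL, no match -> kept with NULL
  - task 3 (Migrate): project_id=NULL, no match -> kept with NULL
  - task 4 (Plan): project_id=2 -> matches Delta
  - task 5 (Audit): project_id=5 -> matches Atlas
All 5 rows appear; 2 have NULL project.

SQL:
SELECT a.name, b.name AS project
FROM tasks a
LEFT JOIN projects b ON a.project_id = b.id

Result:
name     | project
---------+--------
Optimize | Epsilon
Refactor | NULL   
Migrate  | NULL   
Plan     | Delta  
Audit    | Atlas  


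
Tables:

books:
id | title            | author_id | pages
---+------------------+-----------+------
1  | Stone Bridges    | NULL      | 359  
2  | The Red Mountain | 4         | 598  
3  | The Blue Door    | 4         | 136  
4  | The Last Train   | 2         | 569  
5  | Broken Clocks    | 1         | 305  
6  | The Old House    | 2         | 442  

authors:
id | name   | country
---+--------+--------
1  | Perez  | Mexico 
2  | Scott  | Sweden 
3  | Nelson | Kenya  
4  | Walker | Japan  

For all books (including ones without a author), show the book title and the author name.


LEFT JOIN keeps every row from books (the left table); where author_id has no match in authors, the author columns become NULL. Walk through each book:
  - book 1 (Stone Bridges): author_id=NULL, no match -> kept with NULL
  - book 2 (The Red Mountain): author_id=4 -> matches Walker
  - book 3 (The Blue Door): author_id=4 -> matches Walker
  - book 4 (The Last Train): author_id=2 -> matches Scott
  - book 5 (Broken Clocks): author_id=1 -> matches Perez
  - book 6 (The Old House): author_id=2 -> matches Scott
All 6 rows appear; 1 has NULL author.

SQL:
SELECT a.title, b.name AS author
FROM books a
LEFT JOIN authors b ON a.author_id = b.id

Result:
title            | author
-----------------+-------
Stone Bridges    | NULL  
The Red Mountain | Walker
The Blue Door    | Walker
The Last Train   | Scott 
Broken Clocks    | Perez 
The Old House    | Scott 


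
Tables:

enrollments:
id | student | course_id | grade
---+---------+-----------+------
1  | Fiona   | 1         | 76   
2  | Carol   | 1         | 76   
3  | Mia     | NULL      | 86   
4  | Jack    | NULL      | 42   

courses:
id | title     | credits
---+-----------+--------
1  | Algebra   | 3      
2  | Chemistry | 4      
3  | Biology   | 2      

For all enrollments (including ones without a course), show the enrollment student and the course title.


LEFT JOIN keeps every row from enrollments (the left table); where course_id has no match in courses, the course columns become NULL. Walk through each enrollment:
  - enrollment 1 (Fiona): course_id=1 -> matches Algebra
  - enrollment 2 (Carol): course_id=1 -> matches Algebra
  - enrollment 3 (Mia): course_id=NULL, no match -> kept with NULL
  - enrollment 4 (Jack): course_id=NULL, no match -> kept with NULL
All 4 rows appear; 2 have NULL course.

SQL:
SELECT a.student, b.title AS course
FROM enrollments a
LEFT JOIN courses b ON a.course_id = b.id

Result:
student | course 
--------+--------
Fiona   | Algebra
Carol   | Algebra
Mia     | NULL   
Jack    | NULL   


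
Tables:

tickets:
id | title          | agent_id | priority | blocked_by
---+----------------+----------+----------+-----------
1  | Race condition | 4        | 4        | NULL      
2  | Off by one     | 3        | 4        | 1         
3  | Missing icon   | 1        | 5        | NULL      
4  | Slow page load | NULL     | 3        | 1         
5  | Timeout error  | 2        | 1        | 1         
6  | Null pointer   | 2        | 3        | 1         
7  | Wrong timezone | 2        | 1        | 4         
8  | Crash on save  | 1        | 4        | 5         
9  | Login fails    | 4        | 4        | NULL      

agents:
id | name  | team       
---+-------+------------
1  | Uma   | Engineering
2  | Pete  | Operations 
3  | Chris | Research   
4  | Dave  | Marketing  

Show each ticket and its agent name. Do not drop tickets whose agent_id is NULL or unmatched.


LEFT JOIN keeps every row from tickets (the left table); where agent_id has no match in agents, the agent columns become NULL. Walk through each ticket:
  - ticket 1 (Race condition): agent_id=4 -> matches Dave
  - ticket 2 (Off by one): agent_id=3 -> matches Chris
  - ticket 3 (Missing icon): agent_id=1 -> matches Uma
  - ticket 4 (Slow page load): agent_id=NULL, no match -> kept with NULL
  - ticket 5 (Timeout error): agent_id=2 -> matches Pete
  - ticket 6 (Null pointer): agent_id=2 -> matches Pete
  - ticket 7 (Wrong timezone): agent_id=2 -> matches Pete
  - ticket 8 (Crash on save): agent_id=1 -> matches Uma
  - ticket 9 (Login fails): agent_id=4 -> matches Dave
All 9 rows appear; 1 has NULL agent.

SQL:
SELECT a.title, b.name AS agent
FROM tickets a
LEFT JOIN agents b ON a.agent_id = b.id

Result:
title          | agent
---------------+------
Race condition | Dave 
Off by one     | Chris
Missing icon   | Uma  
Slow page load | NULL 
Timeout error  | Pete 
Null pointer   | Pete 
Wrong timezone | Pete 
Crash on save  | Uma  
Login fails    | Dave 


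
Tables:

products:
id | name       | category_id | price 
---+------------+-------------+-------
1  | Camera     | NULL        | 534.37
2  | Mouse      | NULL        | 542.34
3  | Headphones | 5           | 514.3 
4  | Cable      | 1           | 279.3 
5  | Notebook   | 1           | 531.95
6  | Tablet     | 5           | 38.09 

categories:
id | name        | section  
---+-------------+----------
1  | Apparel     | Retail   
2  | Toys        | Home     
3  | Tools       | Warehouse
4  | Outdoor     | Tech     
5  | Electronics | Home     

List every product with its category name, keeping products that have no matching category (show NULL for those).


LEFT JOIN keeps every row from products (the left table); where category_id has no match in categories, the category columns become NULL. Walk through each product:
  - product 1 (Camera): category_id=NULL, no match -> kept with NULL
  - product 2 (Mouse): category_id=NULL, no match -> kept with NULL
  - product 3 (Headphones): category_id=5 -> matches Electronics
  - product 4 (Cable): category_id=1 -> matches Apparel
  - product 5 (Notebook): category_id=1 -> matches Apparel
  - product 6 (Tablet): category_id=5 -> matches Electronics
All 6 rows appear; 2 have NULL category.

SQL:
SELECT a.name, b.name AS category
FROM products a
LEFT JOIN categories b ON a.category_id = b.id

Result:
name       | category   
-----------+------------
Camera     | NULL       
Mouse      | NULL       
Headphones | Electronics
Cable      | Apparel    
Notebook   | Apparel    
Tablet     | Electronics


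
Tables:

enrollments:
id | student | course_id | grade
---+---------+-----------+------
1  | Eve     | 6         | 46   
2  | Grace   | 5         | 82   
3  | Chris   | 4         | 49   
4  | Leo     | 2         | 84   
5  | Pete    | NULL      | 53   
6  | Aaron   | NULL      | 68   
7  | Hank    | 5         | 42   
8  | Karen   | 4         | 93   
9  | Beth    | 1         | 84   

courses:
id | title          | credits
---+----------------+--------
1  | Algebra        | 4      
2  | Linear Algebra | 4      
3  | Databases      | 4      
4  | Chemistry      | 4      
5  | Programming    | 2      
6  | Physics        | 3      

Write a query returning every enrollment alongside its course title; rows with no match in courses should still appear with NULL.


LEFT JOIN keeps every row from enrollments (the left table); where course_id has no match in courses, the course columns become NULL. Walk through each enrollment:
  - enrollment 1 (Eve): course_id=6 -> matches Physics
  - enrollment 2 (Grace): course_id=5 -> matches Programming
  - enrollment 3 (Chris): course_id=4 -> matches Chemistry
  - enrollment 4 (Leo): course_id=2 -> matches Linear Algebra
  - enrollment 5 (Pete): course_id=NULL, no match -> kept with NULL
  - enrollment 6 (Aaron): course_id=NULL, no match -> kept with NULL
  - enrollment 7 (Hank): course_id=5 -> matches Programming
  - enrollment 8 (Karen): course_id=4 -> matches Chemistry
  - enrollment 9 (Beth): course_id=1 -> matches Algebra
All 9 rows appear; 2 have NULL course.

SQL:
SELECT a.student, b.title AS course
FROM enrollments a
LEFT JOIN courses b ON a.course_id = b.id

Result:
student | course        
--------+---------------
Eve     | Physics       
Grace   | Programming   
Chris   | Chemistry     
Leo     | Linear Algebra
Pete    | NULL          
Aaron   | NULL          
Hank    | Programming   
Karen   | Chemistry     
Beth    | Algebra       


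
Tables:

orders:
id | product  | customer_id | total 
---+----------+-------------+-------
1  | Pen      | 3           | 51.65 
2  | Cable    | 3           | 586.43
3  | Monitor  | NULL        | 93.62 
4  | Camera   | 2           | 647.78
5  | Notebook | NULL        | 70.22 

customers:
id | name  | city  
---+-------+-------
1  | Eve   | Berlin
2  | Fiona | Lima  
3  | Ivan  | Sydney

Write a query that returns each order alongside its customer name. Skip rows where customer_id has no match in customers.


INNER JOIN keeps only orders rows whose customer_id matches an id in customers. Walk through each order:
  - order 1 (Pen): customer_id=3 -> matches Ivan
  - order 2 (Cable): customer_id=3 -> matches Ivan
  - order 3 (Monitor): customer_id=NULL, no match -> dropped
  - order 4 (Camera): customer_id=2 -> matches Fiona
  - order 5 (Notebook): customer_id=NULL, no match -> dropped
So 2 of 5 rows are dropped.

SQL:
SELECT a.product, b.name AS customer
FROM orders a
INNER JOIN customers b ON a.customer_id = b.id

Result:
product | customer
--------+---------
Pen     | Ivan    
Cable   | Ivan    
Camera  | Fiona   


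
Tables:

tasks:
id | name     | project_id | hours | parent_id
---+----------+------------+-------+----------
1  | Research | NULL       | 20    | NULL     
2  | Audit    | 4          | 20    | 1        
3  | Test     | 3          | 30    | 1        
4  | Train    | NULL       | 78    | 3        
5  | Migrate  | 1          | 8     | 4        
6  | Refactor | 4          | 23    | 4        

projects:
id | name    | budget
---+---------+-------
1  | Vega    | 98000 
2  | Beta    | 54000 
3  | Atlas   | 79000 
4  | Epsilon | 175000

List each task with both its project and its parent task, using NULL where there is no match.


Two LEFT JOINs from the same base table tasks: one to projects via project_id, one to tasks itself via parent_id. Both are LEFT so every task is preserved.
Match against projects:
  - task 1 (Research): project_id=NULL, no match -> kept with NULL
  - task 2 (Audit): project_id=4 -> matches Epsilon
  - task 3 (Test): project_id=3 -> matches Atlas
  - task 4 (Train): project_id=NULL, no match -> kept with NULL
  - task 5 (Migrate): project_id=1 -> matches Vega
  - task 6 (Refactor): project_id=4 -> matches Epsilon
Match against tasks (self):
  - task 1 (Research): parent_id=NULL -> NULL
  - task 2 (Audit): parent_id=1 -> Research
  - task 3 (Test): parent_id=1 -> Research
  - task 4 (Train): parent_id=3 -> Test
  - task 5 (Migrate): parent_id=4 -> Train
  - task 6 (Refactor): parent_id=4 -> Train

SQL:
SELECT a.name, b.name AS project, c.name AS parent
FROM tasks a
LEFT JOIN projects b ON a.project_id = b.id
LEFT JOIN tasks c ON a.parent_id = c.id

Result:
name     | project | parent  
---------+---------+---------
Research | NULL    | NULL    
Audit    | Epsilon | Research
Test     | Atlas   | Research
Train    | NULL    | Test    
Migrate  | Vega    | Train   
Refactor | Epsilon | Train   


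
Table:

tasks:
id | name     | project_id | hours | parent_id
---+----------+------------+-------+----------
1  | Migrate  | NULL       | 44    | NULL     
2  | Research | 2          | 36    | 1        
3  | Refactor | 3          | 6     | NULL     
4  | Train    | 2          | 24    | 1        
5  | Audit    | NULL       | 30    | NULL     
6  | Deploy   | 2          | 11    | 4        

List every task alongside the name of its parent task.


This is a self-join: tasks is joined to a second copy of itself, matching each row's parent_id to another row's id. Use LEFT JOIN so rows with parent_id=NULL are kept.
  - task 1 (Migrate): parent_id=NULL -> NULL
  - task 2 (Research): parent_id=1 -> Migrate
  - task 3 (Refactor): parent_id=NULL -> NULL
  - task 4 (Train): parent_id=1 -> Migrate
  - task 5 (Audit): parent_id=NULL -> NULL
  - task 6 (Deploy): parent_id=4 -> Train

SQL:
SELECT a.name AS item, b.name AS parent
FROM tasks a
LEFT JOIN tasks b ON a.parent_id = b.id

Result:
item     | parent 
---------+--------
Migrate  | NULL   
Research | Migrate
Refactor | NULL   
Train    | Migrate
Audit    | NULL   
Deploy   | Train  


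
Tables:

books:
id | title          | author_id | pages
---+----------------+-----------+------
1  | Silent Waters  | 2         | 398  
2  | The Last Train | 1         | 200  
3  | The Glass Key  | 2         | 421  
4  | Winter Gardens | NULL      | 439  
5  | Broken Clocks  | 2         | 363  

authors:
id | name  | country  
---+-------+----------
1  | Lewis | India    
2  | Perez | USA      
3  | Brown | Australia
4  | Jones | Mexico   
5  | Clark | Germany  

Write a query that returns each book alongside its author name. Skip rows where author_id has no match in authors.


INNER JOIN keeps only books rows whose author_id matches an id in authors. Walk through each book:
  - book 1 (Silent Waters): author_id=2 -> matches Perez
  - book 2 (The Last Train): author_id=1 -> matches Lewis
  - book 3 (The Glass Key): author_id=2 -> matches Perez
  - book 4 (Winter Gardens): author_id=NULL, no match -> dropped
  - book 5 (Broken Clocks): author_id=2 -> matches Perez
So 1 of 5 rows is dropped.

SQL:
SELECT a.title, b.name AS author
FROM books a
INNER JOIN authors b ON a.author_id = b.id

Result:
title          | author
---------------+-------
Silent Waters  | Perez 
The Last Train | Lewis 
The Glass Key  | Perez 
Broken Clocks  | Perez 


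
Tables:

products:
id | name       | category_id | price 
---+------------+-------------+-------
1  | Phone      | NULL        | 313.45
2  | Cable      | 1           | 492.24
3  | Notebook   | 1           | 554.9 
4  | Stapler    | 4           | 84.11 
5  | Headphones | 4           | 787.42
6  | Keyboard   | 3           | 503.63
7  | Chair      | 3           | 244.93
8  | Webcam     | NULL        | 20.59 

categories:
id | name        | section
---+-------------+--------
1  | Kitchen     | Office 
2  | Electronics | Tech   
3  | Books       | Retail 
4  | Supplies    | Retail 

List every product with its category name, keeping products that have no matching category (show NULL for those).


LEFT JOIN keeps every row from products (the left table); where category_id has no match in categories, the category columns become NULL. Walk through each product:
  - product 1 (Phone): category_id=NULL, no match -> kept with NULL
  - product 2 (Cable): category_id=1 -> matches Kitchen
  - product 3 (Notebook): category_id=1 -> matches Kitchen
  - product 4 (Stapler): category_id=4 -> matches Supplies
  - product 5 (Headphones): category_id=4 -> matches Supplies
  - product 6 (Keyboard): category_id=3 -> matches Books
  - product 7 (Chair): category_id=3 -> matches Books
  - product 8 (Webcam): category_id=NULL, no match -> kept with NULL
All 8 rows appear; 2 have NULL category.

SQL:
SELECT a.name, b.name AS category
FROM products a
LEFT JOIN categories b ON a.category_id = b.id

Result:
name       | category
-----------+---------
Phone      | NULL    
Cable      | Kitchen 
Notebook   | Kitchen 
Stapler    | Supplies
Headphones | Supplies
Keyboard   | Books   
Chair      | Books   
Webcam     | NULL    


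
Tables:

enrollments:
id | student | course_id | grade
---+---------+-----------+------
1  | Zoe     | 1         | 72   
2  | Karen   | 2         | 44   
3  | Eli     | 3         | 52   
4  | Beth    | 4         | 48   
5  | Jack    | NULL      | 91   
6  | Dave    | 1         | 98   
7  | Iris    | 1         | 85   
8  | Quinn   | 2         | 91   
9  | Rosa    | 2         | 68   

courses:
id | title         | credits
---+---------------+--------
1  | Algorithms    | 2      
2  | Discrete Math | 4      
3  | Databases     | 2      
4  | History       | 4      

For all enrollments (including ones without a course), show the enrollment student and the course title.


LEFT JOIN keeps every row from enrollments (the left table); where course_id has no match in courses, the course columns become NULL. Walk through each enrollment:
  - enrollment 1 (Zoe): course_id=1 -> matches Algorithms
  - enrollment 2 (Karen): course_id=2 -> matches Discrete Math
  - enrollment 3 (Eli): course_id=3 -> matches Databases
  - enrollment 4 (Beth): course_id=4 -> matches History
  - enrollment 5 (Jack): course_id=NULL, no match -> kept with NULL
  - enrollment 6 (Dave): course_id=1 -> matches Algorithms
  - enrollment 7 (Iris): course_id=1 -> matches Algorithms
  - enrollment 8 (Quinn): course_id=2 -> matches Discrete Math
  - enrollment 9 (Rosa): course_id=2 -> matches Discrete Math
All 9 rows appear; 1 has NULL course.

SQL:
SELECT a.student, b.title AS course
FROM enrollments a
LEFT JOIN courses b ON a.course_id = b.id

Result:
student | course       
--------+--------------
Zoe     | Algorithms   
Karen   | Discrete Math
Eli     | Databases    
Beth    | History      
Jack    | NULL         
Dave    | Algorithms   
Iris    | Algorithms   
Quinn   | Discrete Math
Rosa    | Discrete Math


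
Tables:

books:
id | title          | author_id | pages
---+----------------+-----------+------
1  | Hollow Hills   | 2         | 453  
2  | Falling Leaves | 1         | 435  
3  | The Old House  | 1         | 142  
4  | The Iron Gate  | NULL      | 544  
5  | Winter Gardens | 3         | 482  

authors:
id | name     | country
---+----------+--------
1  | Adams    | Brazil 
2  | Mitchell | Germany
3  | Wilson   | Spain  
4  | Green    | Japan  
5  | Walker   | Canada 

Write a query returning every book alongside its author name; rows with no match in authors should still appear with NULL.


LEFT JOIN keeps every row from books (the left table); where author_id has no match in authors, the author columns become NULL. Walk through each book:
  - book 1 (Hollow Hills): author_id=2 -> matches Mitchell
  - book 2 (Falling Leaves): author_id=1 -> matches Adams
  - book 3 (The Old House): author_id=1 -> matches Adams
  - book 4 (The Iron Gate): author_id=NULL, no match -> kept with NULL
  - book 5 (Winter Gardens): author_id=3 -> matches Wilson
All 5 rows appear; 1 has NULL author.

SQL:
SELECT a.title, b.name AS author
FROM books a
LEFT JOIN authors b ON a.author_id = b.id

Result:
title          | author  
---------------+---------
Hollow Hills   | Mitchell
Falling Leaves | Adams   
The Old House  | Adams   
The Iron Gate  | NULL    
Winter Gardens | Wilson  


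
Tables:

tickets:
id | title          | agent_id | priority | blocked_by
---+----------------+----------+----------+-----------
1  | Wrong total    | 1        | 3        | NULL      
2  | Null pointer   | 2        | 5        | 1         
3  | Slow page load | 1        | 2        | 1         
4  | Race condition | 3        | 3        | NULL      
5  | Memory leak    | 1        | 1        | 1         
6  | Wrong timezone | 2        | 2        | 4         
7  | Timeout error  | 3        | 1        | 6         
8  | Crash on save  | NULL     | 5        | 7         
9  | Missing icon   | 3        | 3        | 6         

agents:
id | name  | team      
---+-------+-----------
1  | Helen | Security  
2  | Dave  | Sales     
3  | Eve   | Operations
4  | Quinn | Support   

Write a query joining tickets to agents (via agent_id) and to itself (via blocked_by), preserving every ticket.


Two LEFT JOINs from the same base table tickets: one to agents via agent_id, one to tickets itself via blocked_by. Both are LEFT so every ticket is preserved.
Match against agents:
  - ticket 1 (Wrong total): agent_id=1 -> matches Helen
  - ticket 2 (Null pointer): agent_id=2 -> matches Dave
  - ticket 3 (Slow page load): agent_id=1 -> matches Helen
  - ticket 4 (Race condition): agent_id=3 -> matches Eve
  - ticket 5 (Memory leak): agent_id=1 -> matches Helen
  - ticket 6 (Wrong timezone): agent_id=2 -> matches Dave
  - ticket 7 (Timeout error): agent_id=3 -> matches Eve
  - ticket 8 (Crash on save): agent_id=NULL, no match -> kept with NULL
  - ticket 9 (Missing icon): agent_id=3 -> matches Eve
Match against tickets (self):
  - ticket 1 (Wrong total): blocked_by=NULL -> NULL
  - ticket 2 (Null pointer): blocked_by=1 -> Wrong total
  - ticket 3 (Slow page load): blocked_by=1 -> Wrong total
  - ticket 4 (Race condition): blocked_by=NULL -> NULL
  - ticket 5 (Memory leak): blocked_by=1 -> Wrong total
  - ticket 6 (Wrong timezone): blocked_by=4 -> Race condition
  - ticket 7 (Timeout error): blocked_by=6 -> Wrong timezone
  - ticket 8 (Crash on save): blocked_by=7 -> Timeout error
  - ticket 9 (Missing icon): blocked_by=6 -> Wrong timezone

SQL:
SELECT a.title, b.name AS agent, c.title AS blocked_by
FROM tickets a
LEFT JOIN agents b ON a.agent_id = b.id
LEFT JOIN tickets c ON a.blocked_by = c.id

Result:
title          | agent | blocked_by    
---------------+-------+---------------
Wrong total    | Helen | NULL          
Null pointer   | Dave  | Wrong total   
Slow page load | Helen | Wrong total   
Race condition | Eve   | NULL          
Memory leak    | Helen | Wrong total   
Wrong timezone | Dave  | Race condition
Timeout error  | Eve   | Wrong timezone
Crash on save  | NULL  | Timeout error 
Missing icon   | Eve   | Wrong timezone


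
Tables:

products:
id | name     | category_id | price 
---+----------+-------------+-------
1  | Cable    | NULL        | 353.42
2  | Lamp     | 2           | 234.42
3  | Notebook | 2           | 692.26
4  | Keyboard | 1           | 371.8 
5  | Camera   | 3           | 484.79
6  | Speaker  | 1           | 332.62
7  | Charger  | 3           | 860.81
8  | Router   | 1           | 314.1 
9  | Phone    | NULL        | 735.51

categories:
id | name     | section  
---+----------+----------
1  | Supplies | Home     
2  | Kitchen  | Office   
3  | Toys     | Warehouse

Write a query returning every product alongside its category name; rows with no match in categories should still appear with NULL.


LEFT JOIN keeps every row from products (the left table); where category_id has no match in categories, the category columns become NULL. Walk through each product:
  - product 1 (Cable): category_id=NULL, no match -> kept with NULL
  - product 2 (Lamp): category_id=2 -> matches Kitchen
  - product 3 (Notebook): category_id=2 -> matches Kitchen
  - product 4 (Keyboard): category_id=1 -> matches Supplies
  - product 5 (Camera): category_id=3 -> matches Toys
  - product 6 (Speaker): category_id=1 -> matches Supplies
  - product 7 (Charger): category_id=3 -> matches Toys
  - product 8 (Router): category_id=1 -> matches Supplies
  - product 9 (Phone): category_id=NULL, no match -> kept with NULL
All 9 rows appear; 2 have NULL category.

SQL:
SELECT a.name, b.name AS category
FROM products a
LEFT JOIN categories b ON a.category_id = b.id

Result:
name     | category
---------+---------
Cable    | NULL    
Lamp     | Kitchen 
Notebook | Kitchen 
Keyboard | Supplies
Camera   | Toys    
Speaker  | Supplies
Charger  | Toys    
Router   | Supplies
Phone    | NULL    


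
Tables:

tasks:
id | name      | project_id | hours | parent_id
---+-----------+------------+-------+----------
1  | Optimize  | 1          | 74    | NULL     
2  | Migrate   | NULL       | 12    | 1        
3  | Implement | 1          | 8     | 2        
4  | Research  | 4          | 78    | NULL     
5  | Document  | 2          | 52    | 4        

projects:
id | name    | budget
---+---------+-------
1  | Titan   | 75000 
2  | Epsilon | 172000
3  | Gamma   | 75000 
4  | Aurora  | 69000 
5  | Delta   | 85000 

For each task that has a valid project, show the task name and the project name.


INNER JOIN keeps only tasks rows whose project_id matches an id in projects. Walk through each task:
  - task 1 (Optimize): project_id=1 -> matches Titan
  - task 2 (Migrate): project_id=NULL, no match -> dropped
  - task 3 (Implement): project_id=1 -> matches Titan
  - task 4 (Research): project_id=4 -> matches Aurora
  - task 5 (Document): project_id=2 -> matches Epsilon
So 1 of 5 rows is dropped.

SQL:
SELECT a.name, b.name AS project
FROM tasks a
INNER JOIN projects b ON a.project_id = b.id

Result:
name      | project
----------+--------
Optimize  | Titan  
Implement | Titan  
Research  | Aurora 
Document  | Epsilon


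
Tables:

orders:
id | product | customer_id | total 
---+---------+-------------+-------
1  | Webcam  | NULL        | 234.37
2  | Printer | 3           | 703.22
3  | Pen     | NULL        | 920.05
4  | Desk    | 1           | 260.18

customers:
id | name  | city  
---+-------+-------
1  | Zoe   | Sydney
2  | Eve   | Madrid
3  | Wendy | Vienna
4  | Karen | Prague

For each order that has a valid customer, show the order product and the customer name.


INNER JOIN keeps only orders rows whose customer_id matches an id in customers. Walk through each order:
  - order 1 (Webcam): customer_id=NULL, no match -> dropped
  - order 2 (Printer): customer_id=3 -> matches Wendy
  - order 3 (Pen): customer_id=NULL, no match -> dropped
  - order 4 (Desk): customer_id=1 -> matches Zoe
So 2 of 4 rows are dropped.

SQL:
SELECT a.product, b.name AS customer
FROM orders a
INNER JOIN customers b ON a.customer_id = b.id

Result:
product | customer
--------+---------
Printer | Wendy   
Desk    | Zoe     


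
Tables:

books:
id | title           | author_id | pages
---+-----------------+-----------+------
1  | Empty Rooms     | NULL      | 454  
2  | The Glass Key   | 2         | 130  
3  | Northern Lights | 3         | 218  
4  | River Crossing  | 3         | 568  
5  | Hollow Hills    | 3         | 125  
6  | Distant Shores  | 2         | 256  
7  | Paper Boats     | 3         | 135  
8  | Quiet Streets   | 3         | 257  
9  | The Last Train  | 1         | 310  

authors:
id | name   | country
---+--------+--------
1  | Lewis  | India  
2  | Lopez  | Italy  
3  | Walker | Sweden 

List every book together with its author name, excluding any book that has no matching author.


INNER JOIN keeps only books rows whose author_id matches an id in authors. Walk through each book:
  - book 1 (Empty Rooms): author_id=NULL, no match -> dropped
  - book 2 (The Glass Key): author_id=2 -> matches Lopez
  - book 3 (Northern Lights): author_id=3 -> matches Walker
  - book 4 (River Crossing): author_id=3 -> matches Walker
  - book 5 (Hollow Hills): author_id=3 -> matches Walker
  - book 6 (Distant Shores): author_id=2 -> matches Lopez
  - book 7 (Paper Boats): author_id=3 -> matches Walker
  - book 8 (Quiet Streets): author_id=3 -> matches Walker
  - book 9 (The Last Train): author_id=1 -> matches Lewis
So 1 of 9 rows is dropped.

SQL:
SELECT a.title, b.name AS author
FROM books a
INNER JOIN authors b ON a.author_id = b.id

Result:
title           | author
----------------+-------
The Glass Key   | Lopez 
Northern Lights | Walker
River Crossing  | Walker
Hollow Hills    | Walker
Distant Shores  | Lopez 
Paper Boats     | Walker
Quiet Streets   | Walker
The Last Train  | Lewis 


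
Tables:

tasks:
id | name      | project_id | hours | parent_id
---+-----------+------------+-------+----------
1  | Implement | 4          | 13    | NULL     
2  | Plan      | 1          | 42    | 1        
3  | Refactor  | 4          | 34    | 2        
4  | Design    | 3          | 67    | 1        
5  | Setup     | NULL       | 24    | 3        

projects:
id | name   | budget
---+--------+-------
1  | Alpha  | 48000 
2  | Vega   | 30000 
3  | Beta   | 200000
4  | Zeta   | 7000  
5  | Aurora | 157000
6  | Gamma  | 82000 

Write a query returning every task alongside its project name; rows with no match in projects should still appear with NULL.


LEFT JOIN keeps every row from tasks (the left table); where project_id has no match in projects, the project columns become NULL. Walk through each task:
  - task 1 (Implement): project_id=4 -> matches Zeta
  - task 2 (Plan): project_id=1 -> matches Alpha
  - task 3 (Refactor): project_id=4 -> matches Zeta
  - task 4 (Design): project_id=3 -> matches Beta
  - task 5 (Setup): project_id=NULL, no match -> kept with NULL
All 5 rows appear; 1 has NULL project.

SQL:
SELECT a.name, b.name AS project
FROM tasks a
LEFT JOIN projects b ON a.project_id = b.id

Result:
name      | project
----------+--------
Implement | Zeta   
Plan      | Alpha  
Refactor  | Zeta   
Design    | Beta   
Setup     | NULL   


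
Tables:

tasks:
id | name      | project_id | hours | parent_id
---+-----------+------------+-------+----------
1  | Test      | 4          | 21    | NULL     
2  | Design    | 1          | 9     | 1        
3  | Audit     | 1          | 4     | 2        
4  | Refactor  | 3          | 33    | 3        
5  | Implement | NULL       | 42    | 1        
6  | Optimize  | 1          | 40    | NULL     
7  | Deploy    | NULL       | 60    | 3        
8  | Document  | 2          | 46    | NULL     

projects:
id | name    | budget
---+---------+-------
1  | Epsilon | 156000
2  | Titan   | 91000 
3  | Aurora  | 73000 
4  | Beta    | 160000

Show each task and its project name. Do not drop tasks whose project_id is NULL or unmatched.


LEFT JOIN keeps every row from tasks (the left table); where project_id has no match in projects, the project columns become NULL. Walk through each task:
  - task 1 (Test): project_id=4 -> matches Beta
  - task 2 (Design): project_id=1 -> matches Epsilon
  - task 3 (Audit): project_id=1 -> matches Epsilon
  - task 4 (Refactor): project_id=3 -> matches Aurora
  - task 5 (Implement): project_id=NULL, no match -> kept with NULL
  - task 6 (Optimize): project_id=1 -> matches Epsilon
  - task 7 (Deploy): project_id=NULL, no match -> kept with NULL
  - task 8 (Document): project_id=2 -> matches Titan
All 8 rows appear; 2 have NULL project.

SQL:
SELECT a.name, b.name AS project
FROM tasks a
LEFT JOIN projects b ON a.project_id = b.id

Result:
name      | project
----------+--------
Test      | Beta   
Design    | Epsilon
Audit     | Epsilon
Refactor  | Aurora 
Implement | NULL   
Optimize  | Epsilon
Deploy    | NULL   
Document  | Titan  
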